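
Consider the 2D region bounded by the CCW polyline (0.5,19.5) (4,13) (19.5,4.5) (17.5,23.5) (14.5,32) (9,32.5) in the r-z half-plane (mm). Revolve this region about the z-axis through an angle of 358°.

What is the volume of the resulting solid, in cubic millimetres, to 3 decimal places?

Profile (r,z), 6 vertices: (0.5,19.5) (4,13) (19.5,4.5) (17.5,23.5) (14.5,32) (9,32.5)
edge 0: (0.5,19.5)→(4,13)  cross = 0.5·13 − 4·19.5 = -71.5000; (r_i+r_j)·cross = 4.5·-71.5000 = -321.7500
edge 1: (4,13)→(19.5,4.5)  cross = 4·4.5 − 19.5·13 = -235.5000; (r_i+r_j)·cross = 23.5·-235.5000 = -5534.2500
edge 2: (19.5,4.5)→(17.5,23.5)  cross = 19.5·23.5 − 17.5·4.5 = 379.5000; (r_i+r_j)·cross = 37·379.5000 = 14041.5000
edge 3: (17.5,23.5)→(14.5,32)  cross = 17.5·32 − 14.5·23.5 = 219.2500; (r_i+r_j)·cross = 32·219.2500 = 7016.0000
edge 4: (14.5,32)→(9,32.5)  cross = 14.5·32.5 − 9·32 = 183.2500; (r_i+r_j)·cross = 23.5·183.2500 = 4306.3750
edge 5: (9,32.5)→(0.5,19.5)  cross = 9·19.5 − 0.5·32.5 = 159.2500; (r_i+r_j)·cross = 9.5·159.2500 = 1512.8750
Σcross = 634.2500 → A = |Σcross|/2 = 317.1250 mm²
Σ(r_i+r_j)·cross = 21020.7500 → first moment M = |Σ|/6 = 3503.4583
R_c = M/A = 3503.4583/317.1250 = 11.0476 mm
θ = 358° = 6.248279 rad
V = θ·R_c·A = 6.248279·11.0476·317.1250 = 21890.584 mm³

Volume = 21890.584 mm³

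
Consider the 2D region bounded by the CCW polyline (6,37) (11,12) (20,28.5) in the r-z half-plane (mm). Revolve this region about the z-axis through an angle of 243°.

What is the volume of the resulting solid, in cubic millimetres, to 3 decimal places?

Volume = 8042.281 mm³

Profile (r,z), 3 vertices: (6,37) (11,12) (20,28.5)
edge 0: (6,37)→(11,12)  cross = 6·12 − 11·37 = -335.0000; (r_i+r_j)·cross = 17·-335.0000 = -5695.0000
edge 1: (11,12)→(20,28.5)  cross = 11·28.5 − 20·12 = 73.5000; (r_i+r_j)·cross = 31·73.5000 = 2278.5000
edge 2: (20,28.5)→(6,37)  cross = 20·37 − 6·28.5 = 569.0000; (r_i+r_j)·cross = 26·569.0000 = 14794.0000
Σcross = 307.5000 → A = |Σcross|/2 = 153.7500 mm²
Σ(r_i+r_j)·cross = 11377.5000 → first moment M = |Σ|/6 = 1896.2500
R_c = M/A = 1896.2500/153.7500 = 12.3333 mm
θ = 243° = 4.241150 rad
V = θ·R_c·A = 4.241150·12.3333·153.7500 = 8042.281 mm³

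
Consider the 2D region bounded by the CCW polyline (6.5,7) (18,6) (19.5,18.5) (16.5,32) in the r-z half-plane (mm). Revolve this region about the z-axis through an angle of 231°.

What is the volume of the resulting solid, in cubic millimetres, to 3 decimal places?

Profile (r,z), 4 vertices: (6.5,7) (18,6) (19.5,18.5) (16.5,32)
edge 0: (6.5,7)→(18,6)  cross = 6.5·6 − 18·7 = -87.0000; (r_i+r_j)·cross = 24.5·-87.0000 = -2131.5000
edge 1: (18,6)→(19.5,18.5)  cross = 18·18.5 − 19.5·6 = 216.0000; (r_i+r_j)·cross = 37.5·216.0000 = 8100.0000
edge 2: (19.5,18.5)→(16.5,32)  cross = 19.5·32 − 16.5·18.5 = 318.7500; (r_i+r_j)·cross = 36·318.7500 = 11475.0000
edge 3: (16.5,32)→(6.5,7)  cross = 16.5·7 − 6.5·32 = -92.5000; (r_i+r_j)·cross = 23·-92.5000 = -2127.5000
Σcross = 355.2500 → A = |Σcross|/2 = 177.6250 mm²
Σ(r_i+r_j)·cross = 15316.0000 → first moment M = |Σ|/6 = 2552.6667
R_c = M/A = 2552.6667/177.6250 = 14.3711 mm
θ = 231° = 4.031711 rad
V = θ·R_c·A = 4.031711·14.3711·177.6250 = 10291.613 mm³

Volume = 10291.613 mm³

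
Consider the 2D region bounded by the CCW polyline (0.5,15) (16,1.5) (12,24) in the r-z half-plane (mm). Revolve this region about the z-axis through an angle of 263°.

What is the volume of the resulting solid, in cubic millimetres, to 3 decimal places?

Profile (r,z), 3 vertices: (0.5,15) (16,1.5) (12,24)
edge 0: (0.5,15)→(16,1.5)  cross = 0.5·1.5 − 16·15 = -239.2500; (r_i+r_j)·cross = 16.5·-239.2500 = -3947.6250
edge 1: (16,1.5)→(12,24)  cross = 16·24 − 12·1.5 = 366.0000; (r_i+r_j)·cross = 28·366.0000 = 10248.0000
edge 2: (12,24)→(0.5,15)  cross = 12·15 − 0.5·24 = 168.0000; (r_i+r_j)·cross = 12.5·168.0000 = 2100.0000
Σcross = 294.7500 → A = |Σcross|/2 = 147.3750 mm²
Σ(r_i+r_j)·cross = 8400.3750 → first moment M = |Σ|/6 = 1400.0625
R_c = M/A = 1400.0625/147.3750 = 9.5000 mm
θ = 263° = 4.590216 rad
V = θ·R_c·A = 4.590216·9.5000·147.3750 = 6426.589 mm³

Volume = 6426.589 mm³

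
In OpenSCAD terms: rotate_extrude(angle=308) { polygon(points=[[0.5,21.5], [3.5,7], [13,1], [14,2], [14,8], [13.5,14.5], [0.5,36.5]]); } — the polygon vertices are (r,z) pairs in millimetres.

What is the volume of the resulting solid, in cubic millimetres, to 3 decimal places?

Volume = 9270.470 mm³

Profile (r,z), 7 vertices: (0.5,21.5) (3.5,7) (13,1) (14,2) (14,8) (13.5,14.5) (0.5,36.5)
edge 0: (0.5,21.5)→(3.5,7)  cross = 0.5·7 − 3.5·21.5 = -71.7500; (r_i+r_j)·cross = 4·-71.7500 = -287.0000
edge 1: (3.5,7)→(13,1)  cross = 3.5·1 − 13·7 = -87.5000; (r_i+r_j)·cross = 16.5·-87.5000 = -1443.7500
edge 2: (13,1)→(14,2)  cross = 13·2 − 14·1 = 12.0000; (r_i+r_j)·cross = 27·12.0000 = 324.0000
edge 3: (14,2)→(14,8)  cross = 14·8 − 14·2 = 84.0000; (r_i+r_j)·cross = 28·84.0000 = 2352.0000
edge 4: (14,8)→(13.5,14.5)  cross = 14·14.5 − 13.5·8 = 95.0000; (r_i+r_j)·cross = 27.5·95.0000 = 2612.5000
edge 5: (13.5,14.5)→(0.5,36.5)  cross = 13.5·36.5 − 0.5·14.5 = 485.5000; (r_i+r_j)·cross = 14·485.5000 = 6797.0000
edge 6: (0.5,36.5)→(0.5,21.5)  cross = 0.5·21.5 − 0.5·36.5 = -7.5000; (r_i+r_j)·cross = 1·-7.5000 = -7.5000
Σcross = 509.7500 → A = |Σcross|/2 = 254.8750 mm²
Σ(r_i+r_j)·cross = 10347.2500 → first moment M = |Σ|/6 = 1724.5417
R_c = M/A = 1724.5417/254.8750 = 6.7662 mm
θ = 308° = 5.375614 rad
V = θ·R_c·A = 5.375614·6.7662·254.8750 = 9270.470 mm³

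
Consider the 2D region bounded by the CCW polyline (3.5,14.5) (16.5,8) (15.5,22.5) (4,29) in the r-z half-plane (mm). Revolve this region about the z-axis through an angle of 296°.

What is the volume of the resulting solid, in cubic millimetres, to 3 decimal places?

Profile (r,z), 4 vertices: (3.5,14.5) (16.5,8) (15.5,22.5) (4,29)
edge 0: (3.5,14.5)→(16.5,8)  cross = 3.5·8 − 16.5·14.5 = -211.2500; (r_i+r_j)·cross = 20·-211.2500 = -4225.0000
edge 1: (16.5,8)→(15.5,22.5)  cross = 16.5·22.5 − 15.5·8 = 247.2500; (r_i+r_j)·cross = 32·247.2500 = 7912.0000
edge 2: (15.5,22.5)→(4,29)  cross = 15.5·29 − 4·22.5 = 359.5000; (r_i+r_j)·cross = 19.5·359.5000 = 7010.2500
edge 3: (4,29)→(3.5,14.5)  cross = 4·14.5 − 3.5·29 = -43.5000; (r_i+r_j)·cross = 7.5·-43.5000 = -326.2500
Σcross = 352.0000 → A = |Σcross|/2 = 176.0000 mm²
Σ(r_i+r_j)·cross = 10371.0000 → first moment M = |Σ|/6 = 1728.5000
R_c = M/A = 1728.5000/176.0000 = 9.8210 mm
θ = 296° = 5.166175 rad
V = θ·R_c·A = 5.166175·9.8210·176.0000 = 8929.733 mm³

Volume = 8929.733 mm³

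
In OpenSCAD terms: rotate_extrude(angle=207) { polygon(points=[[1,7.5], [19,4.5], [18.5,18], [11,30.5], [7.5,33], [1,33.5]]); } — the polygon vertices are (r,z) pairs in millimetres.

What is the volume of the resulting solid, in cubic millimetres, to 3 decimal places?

Profile (r,z), 6 vertices: (1,7.5) (19,4.5) (18.5,18) (11,30.5) (7.5,33) (1,33.5)
edge 0: (1,7.5)→(19,4.5)  cross = 1·4.5 − 19·7.5 = -138.0000; (r_i+r_j)·cross = 20·-138.0000 = -2760.0000
edge 1: (19,4.5)→(18.5,18)  cross = 19·18 − 18.5·4.5 = 258.7500; (r_i+r_j)·cross = 37.5·258.7500 = 9703.1250
edge 2: (18.5,18)→(11,30.5)  cross = 18.5·30.5 − 11·18 = 366.2500; (r_i+r_j)·cross = 29.5·366.2500 = 10804.3750
edge 3: (11,30.5)→(7.5,33)  cross = 11·33 − 7.5·30.5 = 134.2500; (r_i+r_j)·cross = 18.5·134.2500 = 2483.6250
edge 4: (7.5,33)→(1,33.5)  cross = 7.5·33.5 − 1·33 = 218.2500; (r_i+r_j)·cross = 8.5·218.2500 = 1855.1250
edge 5: (1,33.5)→(1,7.5)  cross = 1·7.5 − 1·33.5 = -26.0000; (r_i+r_j)·cross = 2·-26.0000 = -52.0000
Σcross = 813.5000 → A = |Σcross|/2 = 406.7500 mm²
Σ(r_i+r_j)·cross = 22034.2500 → first moment M = |Σ|/6 = 3672.3750
R_c = M/A = 3672.3750/406.7500 = 9.0286 mm
θ = 207° = 3.612832 rad
V = θ·R_c·A = 3.612832·9.0286·406.7500 = 13267.672 mm³

Volume = 13267.672 mm³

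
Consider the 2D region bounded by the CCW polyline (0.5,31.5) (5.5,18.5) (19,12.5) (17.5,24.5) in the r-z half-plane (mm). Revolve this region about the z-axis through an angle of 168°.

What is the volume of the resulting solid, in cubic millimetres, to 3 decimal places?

Profile (r,z), 4 vertices: (0.5,31.5) (5.5,18.5) (19,12.5) (17.5,24.5)
edge 0: (0.5,31.5)→(5.5,18.5)  cross = 0.5·18.5 − 5.5·31.5 = -164.0000; (r_i+r_j)·cross = 6·-164.0000 = -984.0000
edge 1: (5.5,18.5)→(19,12.5)  cross = 5.5·12.5 − 19·18.5 = -282.7500; (r_i+r_j)·cross = 24.5·-282.7500 = -6927.3750
edge 2: (19,12.5)→(17.5,24.5)  cross = 19·24.5 − 17.5·12.5 = 246.7500; (r_i+r_j)·cross = 36.5·246.7500 = 9006.3750
edge 3: (17.5,24.5)→(0.5,31.5)  cross = 17.5·31.5 − 0.5·24.5 = 539.0000; (r_i+r_j)·cross = 18·539.0000 = 9702.0000
Σcross = 339.0000 → A = |Σcross|/2 = 169.5000 mm²
Σ(r_i+r_j)·cross = 10797.0000 → first moment M = |Σ|/6 = 1799.5000
R_c = M/A = 1799.5000/169.5000 = 10.6165 mm
θ = 168° = 2.932153 rad
V = θ·R_c·A = 2.932153·10.6165·169.5000 = 5276.410 mm³

Volume = 5276.410 mm³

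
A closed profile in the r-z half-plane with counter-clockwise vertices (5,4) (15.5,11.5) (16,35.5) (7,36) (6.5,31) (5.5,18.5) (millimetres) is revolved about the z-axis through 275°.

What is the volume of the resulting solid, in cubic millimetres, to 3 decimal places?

Profile (r,z), 6 vertices: (5,4) (15.5,11.5) (16,35.5) (7,36) (6.5,31) (5.5,18.5)
edge 0: (5,4)→(15.5,11.5)  cross = 5·11.5 − 15.5·4 = -4.5000; (r_i+r_j)·cross = 20.5·-4.5000 = -92.2500
edge 1: (15.5,11.5)→(16,35.5)  cross = 15.5·35.5 − 16·11.5 = 366.2500; (r_i+r_j)·cross = 31.5·366.2500 = 11536.8750
edge 2: (16,35.5)→(7,36)  cross = 16·36 − 7·35.5 = 327.5000; (r_i+r_j)·cross = 23·327.5000 = 7532.5000
edge 3: (7,36)→(6.5,31)  cross = 7·31 − 6.5·36 = -17.0000; (r_i+r_j)·cross = 13.5·-17.0000 = -229.5000
edge 4: (6.5,31)→(5.5,18.5)  cross = 6.5·18.5 − 5.5·31 = -50.2500; (r_i+r_j)·cross = 12·-50.2500 = -603.0000
edge 5: (5.5,18.5)→(5,4)  cross = 5.5·4 − 5·18.5 = -70.5000; (r_i+r_j)·cross = 10.5·-70.5000 = -740.2500
Σcross = 551.5000 → A = |Σcross|/2 = 275.7500 mm²
Σ(r_i+r_j)·cross = 17404.3750 → first moment M = |Σ|/6 = 2900.7292
R_c = M/A = 2900.7292/275.7500 = 10.5194 mm
θ = 275° = 4.799655 rad
V = θ·R_c·A = 4.799655·10.5194·275.7500 = 13922.501 mm³

Volume = 13922.501 mm³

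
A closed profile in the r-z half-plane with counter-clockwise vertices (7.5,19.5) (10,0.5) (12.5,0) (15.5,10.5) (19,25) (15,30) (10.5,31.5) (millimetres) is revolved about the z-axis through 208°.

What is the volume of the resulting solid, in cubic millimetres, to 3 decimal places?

Volume = 10136.209 mm³

Profile (r,z), 7 vertices: (7.5,19.5) (10,0.5) (12.5,0) (15.5,10.5) (19,25) (15,30) (10.5,31.5)
edge 0: (7.5,19.5)→(10,0.5)  cross = 7.5·0.5 − 10·19.5 = -191.2500; (r_i+r_j)·cross = 17.5·-191.2500 = -3346.8750
edge 1: (10,0.5)→(12.5,0)  cross = 10·0 − 12.5·0.5 = -6.2500; (r_i+r_j)·cross = 22.5·-6.2500 = -140.6250
edge 2: (12.5,0)→(15.5,10.5)  cross = 12.5·10.5 − 15.5·0 = 131.2500; (r_i+r_j)·cross = 28·131.2500 = 3675.0000
edge 3: (15.5,10.5)→(19,25)  cross = 15.5·25 − 19·10.5 = 188.0000; (r_i+r_j)·cross = 34.5·188.0000 = 6486.0000
edge 4: (19,25)→(15,30)  cross = 19·30 − 15·25 = 195.0000; (r_i+r_j)·cross = 34·195.0000 = 6630.0000
edge 5: (15,30)→(10.5,31.5)  cross = 15·31.5 − 10.5·30 = 157.5000; (r_i+r_j)·cross = 25.5·157.5000 = 4016.2500
edge 6: (10.5,31.5)→(7.5,19.5)  cross = 10.5·19.5 − 7.5·31.5 = -31.5000; (r_i+r_j)·cross = 18·-31.5000 = -567.0000
Σcross = 442.7500 → A = |Σcross|/2 = 221.3750 mm²
Σ(r_i+r_j)·cross = 16752.7500 → first moment M = |Σ|/6 = 2792.1250
R_c = M/A = 2792.1250/221.3750 = 12.6126 mm
θ = 208° = 3.630285 rad
V = θ·R_c·A = 3.630285·12.6126·221.3750 = 10136.209 mm³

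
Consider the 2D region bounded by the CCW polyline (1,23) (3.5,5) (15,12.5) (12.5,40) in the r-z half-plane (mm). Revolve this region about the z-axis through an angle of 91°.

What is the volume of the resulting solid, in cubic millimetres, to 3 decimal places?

Volume = 3871.756 mm³

Profile (r,z), 4 vertices: (1,23) (3.5,5) (15,12.5) (12.5,40)
edge 0: (1,23)→(3.5,5)  cross = 1·5 − 3.5·23 = -75.5000; (r_i+r_j)·cross = 4.5·-75.5000 = -339.7500
edge 1: (3.5,5)→(15,12.5)  cross = 3.5·12.5 − 15·5 = -31.2500; (r_i+r_j)·cross = 18.5·-31.2500 = -578.1250
edge 2: (15,12.5)→(12.5,40)  cross = 15·40 − 12.5·12.5 = 443.7500; (r_i+r_j)·cross = 27.5·443.7500 = 12203.1250
edge 3: (12.5,40)→(1,23)  cross = 12.5·23 − 1·40 = 247.5000; (r_i+r_j)·cross = 13.5·247.5000 = 3341.2500
Σcross = 584.5000 → A = |Σcross|/2 = 292.2500 mm²
Σ(r_i+r_j)·cross = 14626.5000 → first moment M = |Σ|/6 = 2437.7500
R_c = M/A = 2437.7500/292.2500 = 8.3413 mm
θ = 91° = 1.588250 rad
V = θ·R_c·A = 1.588250·8.3413·292.2500 = 3871.756 mm³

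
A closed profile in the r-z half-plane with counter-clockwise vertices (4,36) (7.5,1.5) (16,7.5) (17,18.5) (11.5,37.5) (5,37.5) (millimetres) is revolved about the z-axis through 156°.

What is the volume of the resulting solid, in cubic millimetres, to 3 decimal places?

Profile (r,z), 6 vertices: (4,36) (7.5,1.5) (16,7.5) (17,18.5) (11.5,37.5) (5,37.5)
edge 0: (4,36)→(7.5,1.5)  cross = 4·1.5 − 7.5·36 = -264.0000; (r_i+r_j)·cross = 11.5·-264.0000 = -3036.0000
edge 1: (7.5,1.5)→(16,7.5)  cross = 7.5·7.5 − 16·1.5 = 32.2500; (r_i+r_j)·cross = 23.5·32.2500 = 757.8750
edge 2: (16,7.5)→(17,18.5)  cross = 16·18.5 − 17·7.5 = 168.5000; (r_i+r_j)·cross = 33·168.5000 = 5560.5000
edge 3: (17,18.5)→(11.5,37.5)  cross = 17·37.5 − 11.5·18.5 = 424.7500; (r_i+r_j)·cross = 28.5·424.7500 = 12105.3750
edge 4: (11.5,37.5)→(5,37.5)  cross = 11.5·37.5 − 5·37.5 = 243.7500; (r_i+r_j)·cross = 16.5·243.7500 = 4021.8750
edge 5: (5,37.5)→(4,36)  cross = 5·36 − 4·37.5 = 30.0000; (r_i+r_j)·cross = 9·30.0000 = 270.0000
Σcross = 635.2500 → A = |Σcross|/2 = 317.6250 mm²
Σ(r_i+r_j)·cross = 19679.6250 → first moment M = |Σ|/6 = 3279.9375
R_c = M/A = 3279.9375/317.6250 = 10.3264 mm
θ = 156° = 2.722714 rad
V = θ·R_c·A = 2.722714·10.3264·317.6250 = 8930.331 mm³

Volume = 8930.331 mm³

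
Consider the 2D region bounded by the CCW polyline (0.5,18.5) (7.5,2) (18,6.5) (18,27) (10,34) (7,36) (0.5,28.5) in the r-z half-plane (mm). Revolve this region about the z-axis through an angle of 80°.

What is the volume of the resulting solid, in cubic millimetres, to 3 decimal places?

Profile (r,z), 7 vertices: (0.5,18.5) (7.5,2) (18,6.5) (18,27) (10,34) (7,36) (0.5,28.5)
edge 0: (0.5,18.5)→(7.5,2)  cross = 0.5·2 − 7.5·18.5 = -137.7500; (r_i+r_j)·cross = 8·-137.7500 = -1102.0000
edge 1: (7.5,2)→(18,6.5)  cross = 7.5·6.5 − 18·2 = 12.7500; (r_i+r_j)·cross = 25.5·12.7500 = 325.1250
edge 2: (18,6.5)→(18,27)  cross = 18·27 − 18·6.5 = 369.0000; (r_i+r_j)·cross = 36·369.0000 = 13284.0000
edge 3: (18,27)→(10,34)  cross = 18·34 − 10·27 = 342.0000; (r_i+r_j)·cross = 28·342.0000 = 9576.0000
edge 4: (10,34)→(7,36)  cross = 10·36 − 7·34 = 122.0000; (r_i+r_j)·cross = 17·122.0000 = 2074.0000
edge 5: (7,36)→(0.5,28.5)  cross = 7·28.5 − 0.5·36 = 181.5000; (r_i+r_j)·cross = 7.5·181.5000 = 1361.2500
edge 6: (0.5,28.5)→(0.5,18.5)  cross = 0.5·18.5 − 0.5·28.5 = -5.0000; (r_i+r_j)·cross = 1·-5.0000 = -5.0000
Σcross = 884.5000 → A = |Σcross|/2 = 442.2500 mm²
Σ(r_i+r_j)·cross = 25513.3750 → first moment M = |Σ|/6 = 4252.2292
R_c = M/A = 4252.2292/442.2500 = 9.6150 mm
θ = 80° = 1.396263 rad
V = θ·R_c·A = 1.396263·9.6150·442.2500 = 5937.232 mm³

Volume = 5937.232 mm³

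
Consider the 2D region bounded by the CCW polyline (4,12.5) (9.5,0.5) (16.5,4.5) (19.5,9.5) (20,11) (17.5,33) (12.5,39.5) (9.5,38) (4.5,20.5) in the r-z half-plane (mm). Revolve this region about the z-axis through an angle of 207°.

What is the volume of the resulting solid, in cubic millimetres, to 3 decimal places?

Volume = 18650.942 mm³

Profile (r,z), 9 vertices: (4,12.5) (9.5,0.5) (16.5,4.5) (19.5,9.5) (20,11) (17.5,33) (12.5,39.5) (9.5,38) (4.5,20.5)
edge 0: (4,12.5)→(9.5,0.5)  cross = 4·0.5 − 9.5·12.5 = -116.7500; (r_i+r_j)·cross = 13.5·-116.7500 = -1576.1250
edge 1: (9.5,0.5)→(16.5,4.5)  cross = 9.5·4.5 − 16.5·0.5 = 34.5000; (r_i+r_j)·cross = 26·34.5000 = 897.0000
edge 2: (16.5,4.5)→(19.5,9.5)  cross = 16.5·9.5 − 19.5·4.5 = 69.0000; (r_i+r_j)·cross = 36·69.0000 = 2484.0000
edge 3: (19.5,9.5)→(20,11)  cross = 19.5·11 − 20·9.5 = 24.5000; (r_i+r_j)·cross = 39.5·24.5000 = 967.7500
edge 4: (20,11)→(17.5,33)  cross = 20·33 − 17.5·11 = 467.5000; (r_i+r_j)·cross = 37.5·467.5000 = 17531.2500
edge 5: (17.5,33)→(12.5,39.5)  cross = 17.5·39.5 − 12.5·33 = 278.7500; (r_i+r_j)·cross = 30·278.7500 = 8362.5000
edge 6: (12.5,39.5)→(9.5,38)  cross = 12.5·38 − 9.5·39.5 = 99.7500; (r_i+r_j)·cross = 22·99.7500 = 2194.5000
edge 7: (9.5,38)→(4.5,20.5)  cross = 9.5·20.5 − 4.5·38 = 23.7500; (r_i+r_j)·cross = 14·23.7500 = 332.5000
edge 8: (4.5,20.5)→(4,12.5)  cross = 4.5·12.5 − 4·20.5 = -25.7500; (r_i+r_j)·cross = 8.5·-25.7500 = -218.8750
Σcross = 855.2500 → A = |Σcross|/2 = 427.6250 mm²
Σ(r_i+r_j)·cross = 30974.5000 → first moment M = |Σ|/6 = 5162.4167
R_c = M/A = 5162.4167/427.6250 = 12.0723 mm
θ = 207° = 3.612832 rad
V = θ·R_c·A = 3.612832·12.0723·427.6250 = 18650.942 mm³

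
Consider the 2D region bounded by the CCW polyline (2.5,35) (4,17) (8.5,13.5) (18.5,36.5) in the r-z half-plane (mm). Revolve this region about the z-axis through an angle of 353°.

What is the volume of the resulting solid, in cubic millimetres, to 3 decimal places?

Volume = 11859.692 mm³

Profile (r,z), 4 vertices: (2.5,35) (4,17) (8.5,13.5) (18.5,36.5)
edge 0: (2.5,35)→(4,17)  cross = 2.5·17 − 4·35 = -97.5000; (r_i+r_j)·cross = 6.5·-97.5000 = -633.7500
edge 1: (4,17)→(8.5,13.5)  cross = 4·13.5 − 8.5·17 = -90.5000; (r_i+r_j)·cross = 12.5·-90.5000 = -1131.2500
edge 2: (8.5,13.5)→(18.5,36.5)  cross = 8.5·36.5 − 18.5·13.5 = 60.5000; (r_i+r_j)·cross = 27·60.5000 = 1633.5000
edge 3: (18.5,36.5)→(2.5,35)  cross = 18.5·35 − 2.5·36.5 = 556.2500; (r_i+r_j)·cross = 21·556.2500 = 11681.2500
Σcross = 428.7500 → A = |Σcross|/2 = 214.3750 mm²
Σ(r_i+r_j)·cross = 11549.7500 → first moment M = |Σ|/6 = 1924.9583
R_c = M/A = 1924.9583/214.3750 = 8.9794 mm
θ = 353° = 6.161012 rad
V = θ·R_c·A = 6.161012·8.9794·214.3750 = 11859.692 mm³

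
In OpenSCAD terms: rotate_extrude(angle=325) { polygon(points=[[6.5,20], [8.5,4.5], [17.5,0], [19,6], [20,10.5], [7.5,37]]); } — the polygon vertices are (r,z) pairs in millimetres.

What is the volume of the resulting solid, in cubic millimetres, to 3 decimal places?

Profile (r,z), 6 vertices: (6.5,20) (8.5,4.5) (17.5,0) (19,6) (20,10.5) (7.5,37)
edge 0: (6.5,20)→(8.5,4.5)  cross = 6.5·4.5 − 8.5·20 = -140.7500; (r_i+r_j)·cross = 15·-140.7500 = -2111.2500
edge 1: (8.5,4.5)→(17.5,0)  cross = 8.5·0 − 17.5·4.5 = -78.7500; (r_i+r_j)·cross = 26·-78.7500 = -2047.5000
edge 2: (17.5,0)→(19,6)  cross = 17.5·6 − 19·0 = 105.0000; (r_i+r_j)·cross = 36.5·105.0000 = 3832.5000
edge 3: (19,6)→(20,10.5)  cross = 19·10.5 − 20·6 = 79.5000; (r_i+r_j)·cross = 39·79.5000 = 3100.5000
edge 4: (20,10.5)→(7.5,37)  cross = 20·37 − 7.5·10.5 = 661.2500; (r_i+r_j)·cross = 27.5·661.2500 = 18184.3750
edge 5: (7.5,37)→(6.5,20)  cross = 7.5·20 − 6.5·37 = -90.5000; (r_i+r_j)·cross = 14·-90.5000 = -1267.0000
Σcross = 535.7500 → A = |Σcross|/2 = 267.8750 mm²
Σ(r_i+r_j)·cross = 19691.6250 → first moment M = |Σ|/6 = 3281.9375
R_c = M/A = 3281.9375/267.8750 = 12.2517 mm
θ = 325° = 5.672320 rad
V = θ·R_c·A = 5.672320·12.2517·267.8750 = 18616.200 mm³

Volume = 18616.200 mm³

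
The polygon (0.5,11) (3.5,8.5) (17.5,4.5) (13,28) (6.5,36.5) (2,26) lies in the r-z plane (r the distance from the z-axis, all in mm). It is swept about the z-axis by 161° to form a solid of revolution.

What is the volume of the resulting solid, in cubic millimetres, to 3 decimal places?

Profile (r,z), 6 vertices: (0.5,11) (3.5,8.5) (17.5,4.5) (13,28) (6.5,36.5) (2,26)
edge 0: (0.5,11)→(3.5,8.5)  cross = 0.5·8.5 − 3.5·11 = -34.2500; (r_i+r_j)·cross = 4·-34.2500 = -137.0000
edge 1: (3.5,8.5)→(17.5,4.5)  cross = 3.5·4.5 − 17.5·8.5 = -133.0000; (r_i+r_j)·cross = 21·-133.0000 = -2793.0000
edge 2: (17.5,4.5)→(13,28)  cross = 17.5·28 − 13·4.5 = 431.5000; (r_i+r_j)·cross = 30.5·431.5000 = 13160.7500
edge 3: (13,28)→(6.5,36.5)  cross = 13·36.5 − 6.5·28 = 292.5000; (r_i+r_j)·cross = 19.5·292.5000 = 5703.7500
edge 4: (6.5,36.5)→(2,26)  cross = 6.5·26 − 2·36.5 = 96.0000; (r_i+r_j)·cross = 8.5·96.0000 = 816.0000
edge 5: (2,26)→(0.5,11)  cross = 2·11 − 0.5·26 = 9.0000; (r_i+r_j)·cross = 2.5·9.0000 = 22.5000
Σcross = 661.7500 → A = |Σcross|/2 = 330.8750 mm²
Σ(r_i+r_j)·cross = 16773.0000 → first moment M = |Σ|/6 = 2795.5000
R_c = M/A = 2795.5000/330.8750 = 8.4488 mm
θ = 161° = 2.809980 rad
V = θ·R_c·A = 2.809980·8.4488·330.8750 = 7855.299 mm³

Volume = 7855.299 mm³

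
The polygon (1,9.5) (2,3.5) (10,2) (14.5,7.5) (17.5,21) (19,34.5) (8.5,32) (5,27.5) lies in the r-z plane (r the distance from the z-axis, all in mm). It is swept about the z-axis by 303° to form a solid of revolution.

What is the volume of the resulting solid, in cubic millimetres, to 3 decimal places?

Profile (r,z), 8 vertices: (1,9.5) (2,3.5) (10,2) (14.5,7.5) (17.5,21) (19,34.5) (8.5,32) (5,27.5)
edge 0: (1,9.5)→(2,3.5)  cross = 1·3.5 − 2·9.5 = -15.5000; (r_i+r_j)·cross = 3·-15.5000 = -46.5000
edge 1: (2,3.5)→(10,2)  cross = 2·2 − 10·3.5 = -31.0000; (r_i+r_j)·cross = 12·-31.0000 = -372.0000
edge 2: (10,2)→(14.5,7.5)  cross = 10·7.5 − 14.5·2 = 46.0000; (r_i+r_j)·cross = 24.5·46.0000 = 1127.0000
edge 3: (14.5,7.5)→(17.5,21)  cross = 14.5·21 − 17.5·7.5 = 173.2500; (r_i+r_j)·cross = 32·173.2500 = 5544.0000
edge 4: (17.5,21)→(19,34.5)  cross = 17.5·34.5 − 19·21 = 204.7500; (r_i+r_j)·cross = 36.5·204.7500 = 7473.3750
edge 5: (19,34.5)→(8.5,32)  cross = 19·32 − 8.5·34.5 = 314.7500; (r_i+r_j)·cross = 27.5·314.7500 = 8655.6250
edge 6: (8.5,32)→(5,27.5)  cross = 8.5·27.5 − 5·32 = 73.7500; (r_i+r_j)·cross = 13.5·73.7500 = 995.6250
edge 7: (5,27.5)→(1,9.5)  cross = 5·9.5 − 1·27.5 = 20.0000; (r_i+r_j)·cross = 6·20.0000 = 120.0000
Σcross = 786.0000 → A = |Σcross|/2 = 393.0000 mm²
Σ(r_i+r_j)·cross = 23497.1250 → first moment M = |Σ|/6 = 3916.1875
R_c = M/A = 3916.1875/393.0000 = 9.9649 mm
θ = 303° = 5.288348 rad
V = θ·R_c·A = 5.288348·9.9649·393.0000 = 20710.161 mm³

Volume = 20710.161 mm³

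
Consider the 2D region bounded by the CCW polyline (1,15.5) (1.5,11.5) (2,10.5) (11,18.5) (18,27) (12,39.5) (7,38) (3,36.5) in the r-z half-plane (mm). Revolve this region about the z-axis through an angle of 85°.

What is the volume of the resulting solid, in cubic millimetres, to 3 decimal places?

Volume = 3549.654 mm³

Profile (r,z), 8 vertices: (1,15.5) (1.5,11.5) (2,10.5) (11,18.5) (18,27) (12,39.5) (7,38) (3,36.5)
edge 0: (1,15.5)→(1.5,11.5)  cross = 1·11.5 − 1.5·15.5 = -11.7500; (r_i+r_j)·cross = 2.5·-11.7500 = -29.3750
edge 1: (1.5,11.5)→(2,10.5)  cross = 1.5·10.5 − 2·11.5 = -7.2500; (r_i+r_j)·cross = 3.5·-7.2500 = -25.3750
edge 2: (2,10.5)→(11,18.5)  cross = 2·18.5 − 11·10.5 = -78.5000; (r_i+r_j)·cross = 13·-78.5000 = -1020.5000
edge 3: (11,18.5)→(18,27)  cross = 11·27 − 18·18.5 = -36.0000; (r_i+r_j)·cross = 29·-36.0000 = -1044.0000
edge 4: (18,27)→(12,39.5)  cross = 18·39.5 − 12·27 = 387.0000; (r_i+r_j)·cross = 30·387.0000 = 11610.0000
edge 5: (12,39.5)→(7,38)  cross = 12·38 − 7·39.5 = 179.5000; (r_i+r_j)·cross = 19·179.5000 = 3410.5000
edge 6: (7,38)→(3,36.5)  cross = 7·36.5 − 3·38 = 141.5000; (r_i+r_j)·cross = 10·141.5000 = 1415.0000
edge 7: (3,36.5)→(1,15.5)  cross = 3·15.5 − 1·36.5 = 10.0000; (r_i+r_j)·cross = 4·10.0000 = 40.0000
Σcross = 584.5000 → A = |Σcross|/2 = 292.2500 mm²
Σ(r_i+r_j)·cross = 14356.2500 → first moment M = |Σ|/6 = 2392.7083
R_c = M/A = 2392.7083/292.2500 = 8.1872 mm
θ = 85° = 1.483530 rad
V = θ·R_c·A = 1.483530·8.1872·292.2500 = 3549.654 mm³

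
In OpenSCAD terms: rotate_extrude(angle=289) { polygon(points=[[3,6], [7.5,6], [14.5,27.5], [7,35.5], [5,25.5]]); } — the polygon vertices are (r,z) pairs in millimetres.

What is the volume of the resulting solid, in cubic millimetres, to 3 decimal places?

Volume = 7488.976 mm³

Profile (r,z), 5 vertices: (3,6) (7.5,6) (14.5,27.5) (7,35.5) (5,25.5)
edge 0: (3,6)→(7.5,6)  cross = 3·6 − 7.5·6 = -27.0000; (r_i+r_j)·cross = 10.5·-27.0000 = -283.5000
edge 1: (7.5,6)→(14.5,27.5)  cross = 7.5·27.5 − 14.5·6 = 119.2500; (r_i+r_j)·cross = 22·119.2500 = 2623.5000
edge 2: (14.5,27.5)→(7,35.5)  cross = 14.5·35.5 − 7·27.5 = 322.2500; (r_i+r_j)·cross = 21.5·322.2500 = 6928.3750
edge 3: (7,35.5)→(5,25.5)  cross = 7·25.5 − 5·35.5 = 1.0000; (r_i+r_j)·cross = 12·1.0000 = 12.0000
edge 4: (5,25.5)→(3,6)  cross = 5·6 − 3·25.5 = -46.5000; (r_i+r_j)·cross = 8·-46.5000 = -372.0000
Σcross = 369.0000 → A = |Σcross|/2 = 184.5000 mm²
Σ(r_i+r_j)·cross = 8908.3750 → first moment M = |Σ|/6 = 1484.7292
R_c = M/A = 1484.7292/184.5000 = 8.0473 mm
θ = 289° = 5.044002 rad
V = θ·R_c·A = 5.044002·8.0473·184.5000 = 7488.976 mm³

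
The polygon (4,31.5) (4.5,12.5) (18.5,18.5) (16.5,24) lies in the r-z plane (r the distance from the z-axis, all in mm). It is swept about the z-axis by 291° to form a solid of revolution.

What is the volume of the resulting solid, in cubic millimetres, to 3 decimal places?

Volume = 7922.462 mm³

Profile (r,z), 4 vertices: (4,31.5) (4.5,12.5) (18.5,18.5) (16.5,24)
edge 0: (4,31.5)→(4.5,12.5)  cross = 4·12.5 − 4.5·31.5 = -91.7500; (r_i+r_j)·cross = 8.5·-91.7500 = -779.8750
edge 1: (4.5,12.5)→(18.5,18.5)  cross = 4.5·18.5 − 18.5·12.5 = -148.0000; (r_i+r_j)·cross = 23·-148.0000 = -3404.0000
edge 2: (18.5,18.5)→(16.5,24)  cross = 18.5·24 − 16.5·18.5 = 138.7500; (r_i+r_j)·cross = 35·138.7500 = 4856.2500
edge 3: (16.5,24)→(4,31.5)  cross = 16.5·31.5 − 4·24 = 423.7500; (r_i+r_j)·cross = 20.5·423.7500 = 8686.8750
Σcross = 322.7500 → A = |Σcross|/2 = 161.3750 mm²
Σ(r_i+r_j)·cross = 9359.2500 → first moment M = |Σ|/6 = 1559.8750
R_c = M/A = 1559.8750/161.3750 = 9.6662 mm
θ = 291° = 5.078908 rad
V = θ·R_c·A = 5.078908·9.6662·161.3750 = 7922.462 mm³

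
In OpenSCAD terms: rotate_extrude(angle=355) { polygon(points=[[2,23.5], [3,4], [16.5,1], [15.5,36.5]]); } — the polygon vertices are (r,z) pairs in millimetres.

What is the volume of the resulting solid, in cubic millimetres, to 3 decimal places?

Volume = 23061.081 mm³

Profile (r,z), 4 vertices: (2,23.5) (3,4) (16.5,1) (15.5,36.5)
edge 0: (2,23.5)→(3,4)  cross = 2·4 − 3·23.5 = -62.5000; (r_i+r_j)·cross = 5·-62.5000 = -312.5000
edge 1: (3,4)→(16.5,1)  cross = 3·1 − 16.5·4 = -63.0000; (r_i+r_j)·cross = 19.5·-63.0000 = -1228.5000
edge 2: (16.5,1)→(15.5,36.5)  cross = 16.5·36.5 − 15.5·1 = 586.7500; (r_i+r_j)·cross = 32·586.7500 = 18776.0000
edge 3: (15.5,36.5)→(2,23.5)  cross = 15.5·23.5 − 2·36.5 = 291.2500; (r_i+r_j)·cross = 17.5·291.2500 = 5096.8750
Σcross = 752.5000 → A = |Σcross|/2 = 376.2500 mm²
Σ(r_i+r_j)·cross = 22331.8750 → first moment M = |Σ|/6 = 3721.9792
R_c = M/A = 3721.9792/376.2500 = 9.8923 mm
θ = 355° = 6.195919 rad
V = θ·R_c·A = 6.195919·9.8923·376.2500 = 23061.081 mm³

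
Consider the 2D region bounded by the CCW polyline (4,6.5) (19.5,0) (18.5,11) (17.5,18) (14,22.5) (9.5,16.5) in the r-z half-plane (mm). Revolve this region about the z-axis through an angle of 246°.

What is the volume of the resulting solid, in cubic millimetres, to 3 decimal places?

Profile (r,z), 6 vertices: (4,6.5) (19.5,0) (18.5,11) (17.5,18) (14,22.5) (9.5,16.5)
edge 0: (4,6.5)→(19.5,0)  cross = 4·0 − 19.5·6.5 = -126.7500; (r_i+r_j)·cross = 23.5·-126.7500 = -2978.6250
edge 1: (19.5,0)→(18.5,11)  cross = 19.5·11 − 18.5·0 = 214.5000; (r_i+r_j)·cross = 38·214.5000 = 8151.0000
edge 2: (18.5,11)→(17.5,18)  cross = 18.5·18 − 17.5·11 = 140.5000; (r_i+r_j)·cross = 36·140.5000 = 5058.0000
edge 3: (17.5,18)→(14,22.5)  cross = 17.5·22.5 − 14·18 = 141.7500; (r_i+r_j)·cross = 31.5·141.7500 = 4465.1250
edge 4: (14,22.5)→(9.5,16.5)  cross = 14·16.5 − 9.5·22.5 = 17.2500; (r_i+r_j)·cross = 23.5·17.2500 = 405.3750
edge 5: (9.5,16.5)→(4,6.5)  cross = 9.5·6.5 − 4·16.5 = -4.2500; (r_i+r_j)·cross = 13.5·-4.2500 = -57.3750
Σcross = 383.0000 → A = |Σcross|/2 = 191.5000 mm²
Σ(r_i+r_j)·cross = 15043.5000 → first moment M = |Σ|/6 = 2507.2500
R_c = M/A = 2507.2500/191.5000 = 13.0927 mm
θ = 246° = 4.293510 rad
V = θ·R_c·A = 4.293510·13.0927·191.5000 = 10764.903 mm³

Volume = 10764.903 mm³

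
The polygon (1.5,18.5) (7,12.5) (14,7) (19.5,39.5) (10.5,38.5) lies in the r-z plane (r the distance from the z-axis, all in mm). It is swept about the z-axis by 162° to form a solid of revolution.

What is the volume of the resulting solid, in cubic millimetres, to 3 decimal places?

Profile (r,z), 5 vertices: (1.5,18.5) (7,12.5) (14,7) (19.5,39.5) (10.5,38.5)
edge 0: (1.5,18.5)→(7,12.5)  cross = 1.5·12.5 − 7·18.5 = -110.7500; (r_i+r_j)·cross = 8.5·-110.7500 = -941.3750
edge 1: (7,12.5)→(14,7)  cross = 7·7 − 14·12.5 = -126.0000; (r_i+r_j)·cross = 21·-126.0000 = -2646.0000
edge 2: (14,7)→(19.5,39.5)  cross = 14·39.5 − 19.5·7 = 416.5000; (r_i+r_j)·cross = 33.5·416.5000 = 13952.7500
edge 3: (19.5,39.5)→(10.5,38.5)  cross = 19.5·38.5 − 10.5·39.5 = 336.0000; (r_i+r_j)·cross = 30·336.0000 = 10080.0000
edge 4: (10.5,38.5)→(1.5,18.5)  cross = 10.5·18.5 − 1.5·38.5 = 136.5000; (r_i+r_j)·cross = 12·136.5000 = 1638.0000
Σcross = 652.2500 → A = |Σcross|/2 = 326.1250 mm²
Σ(r_i+r_j)·cross = 22083.3750 → first moment M = |Σ|/6 = 3680.5625
R_c = M/A = 3680.5625/326.1250 = 11.2857 mm
θ = 162° = 2.827433 rad
V = θ·R_c·A = 2.827433·11.2857·326.1250 = 10406.545 mm³

Volume = 10406.545 mm³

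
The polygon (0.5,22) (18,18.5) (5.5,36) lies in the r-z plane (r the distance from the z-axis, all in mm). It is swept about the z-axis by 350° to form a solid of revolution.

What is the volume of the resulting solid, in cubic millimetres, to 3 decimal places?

Volume = 6414.085 mm³

Profile (r,z), 3 vertices: (0.5,22) (18,18.5) (5.5,36)
edge 0: (0.5,22)→(18,18.5)  cross = 0.5·18.5 − 18·22 = -386.7500; (r_i+r_j)·cross = 18.5·-386.7500 = -7154.8750
edge 1: (18,18.5)→(5.5,36)  cross = 18·36 − 5.5·18.5 = 546.2500; (r_i+r_j)·cross = 23.5·546.2500 = 12836.8750
edge 2: (5.5,36)→(0.5,22)  cross = 5.5·22 − 0.5·36 = 103.0000; (r_i+r_j)·cross = 6·103.0000 = 618.0000
Σcross = 262.5000 → A = |Σcross|/2 = 131.2500 mm²
Σ(r_i+r_j)·cross = 6300.0000 → first moment M = |Σ|/6 = 1050.0000
R_c = M/A = 1050.0000/131.2500 = 8.0000 mm
θ = 350° = 6.108652 rad
V = θ·R_c·A = 6.108652·8.0000·131.2500 = 6414.085 mm³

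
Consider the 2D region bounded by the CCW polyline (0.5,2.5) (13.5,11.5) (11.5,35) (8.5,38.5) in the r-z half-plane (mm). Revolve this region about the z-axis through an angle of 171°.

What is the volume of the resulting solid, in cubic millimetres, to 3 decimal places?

Profile (r,z), 4 vertices: (0.5,2.5) (13.5,11.5) (11.5,35) (8.5,38.5)
edge 0: (0.5,2.5)→(13.5,11.5)  cross = 0.5·11.5 − 13.5·2.5 = -28.0000; (r_i+r_j)·cross = 14·-28.0000 = -392.0000
edge 1: (13.5,11.5)→(11.5,35)  cross = 13.5·35 − 11.5·11.5 = 340.2500; (r_i+r_j)·cross = 25·340.2500 = 8506.2500
edge 2: (11.5,35)→(8.5,38.5)  cross = 11.5·38.5 − 8.5·35 = 145.2500; (r_i+r_j)·cross = 20·145.2500 = 2905.0000
edge 3: (8.5,38.5)→(0.5,2.5)  cross = 8.5·2.5 − 0.5·38.5 = 2.0000; (r_i+r_j)·cross = 9·2.0000 = 18.0000
Σcross = 459.5000 → A = |Σcross|/2 = 229.7500 mm²
Σ(r_i+r_j)·cross = 11037.2500 → first moment M = |Σ|/6 = 1839.5417
R_c = M/A = 1839.5417/229.7500 = 8.0067 mm
θ = 171° = 2.984513 rad
V = θ·R_c·A = 2.984513·8.0067·229.7500 = 5490.136 mm³

Volume = 5490.136 mm³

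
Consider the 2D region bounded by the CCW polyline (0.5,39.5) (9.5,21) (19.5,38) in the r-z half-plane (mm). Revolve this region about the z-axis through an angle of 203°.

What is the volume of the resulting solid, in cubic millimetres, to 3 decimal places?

Profile (r,z), 3 vertices: (0.5,39.5) (9.5,21) (19.5,38)
edge 0: (0.5,39.5)→(9.5,21)  cross = 0.5·21 − 9.5·39.5 = -364.7500; (r_i+r_j)·cross = 10·-364.7500 = -3647.5000
edge 1: (9.5,21)→(19.5,38)  cross = 9.5·38 − 19.5·21 = -48.5000; (r_i+r_j)·cross = 29·-48.5000 = -1406.5000
edge 2: (19.5,38)→(0.5,39.5)  cross = 19.5·39.5 − 0.5·38 = 751.2500; (r_i+r_j)·cross = 20·751.2500 = 15025.0000
Σcross = 338.0000 → A = |Σcross|/2 = 169.0000 mm²
Σ(r_i+r_j)·cross = 9971.0000 → first moment M = |Σ|/6 = 1661.8333
R_c = M/A = 1661.8333/169.0000 = 9.8333 mm
θ = 203° = 3.543018 rad
V = θ·R_c·A = 3.543018·9.8333·169.0000 = 5887.906 mm³

Volume = 5887.906 mm³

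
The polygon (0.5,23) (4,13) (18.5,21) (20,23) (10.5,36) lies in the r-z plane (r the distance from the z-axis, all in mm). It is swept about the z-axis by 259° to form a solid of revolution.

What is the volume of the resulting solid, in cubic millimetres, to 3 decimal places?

Volume = 10064.300 mm³

Profile (r,z), 5 vertices: (0.5,23) (4,13) (18.5,21) (20,23) (10.5,36)
edge 0: (0.5,23)→(4,13)  cross = 0.5·13 − 4·23 = -85.5000; (r_i+r_j)·cross = 4.5·-85.5000 = -384.7500
edge 1: (4,13)→(18.5,21)  cross = 4·21 − 18.5·13 = -156.5000; (r_i+r_j)·cross = 22.5·-156.5000 = -3521.2500
edge 2: (18.5,21)→(20,23)  cross = 18.5·23 − 20·21 = 5.5000; (r_i+r_j)·cross = 38.5·5.5000 = 211.7500
edge 3: (20,23)→(10.5,36)  cross = 20·36 − 10.5·23 = 478.5000; (r_i+r_j)·cross = 30.5·478.5000 = 14594.2500
edge 4: (10.5,36)→(0.5,23)  cross = 10.5·23 − 0.5·36 = 223.5000; (r_i+r_j)·cross = 11·223.5000 = 2458.5000
Σcross = 465.5000 → A = |Σcross|/2 = 232.7500 mm²
Σ(r_i+r_j)·cross = 13358.5000 → first moment M = |Σ|/6 = 2226.4167
R_c = M/A = 2226.4167/232.7500 = 9.5657 mm
θ = 259° = 4.520403 rad
V = θ·R_c·A = 4.520403·9.5657·232.7500 = 10064.300 mm³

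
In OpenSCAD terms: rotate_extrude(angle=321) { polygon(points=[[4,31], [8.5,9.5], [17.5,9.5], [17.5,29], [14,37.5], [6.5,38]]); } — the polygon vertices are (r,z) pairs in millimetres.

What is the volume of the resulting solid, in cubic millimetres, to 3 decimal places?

Profile (r,z), 6 vertices: (4,31) (8.5,9.5) (17.5,9.5) (17.5,29) (14,37.5) (6.5,38)
edge 0: (4,31)→(8.5,9.5)  cross = 4·9.5 − 8.5·31 = -225.5000; (r_i+r_j)·cross = 12.5·-225.5000 = -2818.7500
edge 1: (8.5,9.5)→(17.5,9.5)  cross = 8.5·9.5 − 17.5·9.5 = -85.5000; (r_i+r_j)·cross = 26·-85.5000 = -2223.0000
edge 2: (17.5,9.5)→(17.5,29)  cross = 17.5·29 − 17.5·9.5 = 341.2500; (r_i+r_j)·cross = 35·341.2500 = 11943.7500
edge 3: (17.5,29)→(14,37.5)  cross = 17.5·37.5 − 14·29 = 250.2500; (r_i+r_j)·cross = 31.5·250.2500 = 7882.8750
edge 4: (14,37.5)→(6.5,38)  cross = 14·38 − 6.5·37.5 = 288.2500; (r_i+r_j)·cross = 20.5·288.2500 = 5909.1250
edge 5: (6.5,38)→(4,31)  cross = 6.5·31 − 4·38 = 49.5000; (r_i+r_j)·cross = 10.5·49.5000 = 519.7500
Σcross = 618.2500 → A = |Σcross|/2 = 309.1250 mm²
Σ(r_i+r_j)·cross = 21213.7500 → first moment M = |Σ|/6 = 3535.6250
R_c = M/A = 3535.6250/309.1250 = 11.4375 mm
θ = 321° = 5.602507 rad
V = θ·R_c·A = 5.602507·11.4375·309.1250 = 19808.363 mm³

Volume = 19808.363 mm³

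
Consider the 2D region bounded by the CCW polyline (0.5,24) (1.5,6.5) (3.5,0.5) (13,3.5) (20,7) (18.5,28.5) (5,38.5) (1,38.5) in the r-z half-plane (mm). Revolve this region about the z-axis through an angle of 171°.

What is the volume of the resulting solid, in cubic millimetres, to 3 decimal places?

Volume = 15863.619 mm³

Profile (r,z), 8 vertices: (0.5,24) (1.5,6.5) (3.5,0.5) (13,3.5) (20,7) (18.5,28.5) (5,38.5) (1,38.5)
edge 0: (0.5,24)→(1.5,6.5)  cross = 0.5·6.5 − 1.5·24 = -32.7500; (r_i+r_j)·cross = 2·-32.7500 = -65.5000
edge 1: (1.5,6.5)→(3.5,0.5)  cross = 1.5·0.5 − 3.5·6.5 = -22.0000; (r_i+r_j)·cross = 5·-22.0000 = -110.0000
edge 2: (3.5,0.5)→(13,3.5)  cross = 3.5·3.5 − 13·0.5 = 5.7500; (r_i+r_j)·cross = 16.5·5.7500 = 94.8750
edge 3: (13,3.5)→(20,7)  cross = 13·7 − 20·3.5 = 21.0000; (r_i+r_j)·cross = 33·21.0000 = 693.0000
edge 4: (20,7)→(18.5,28.5)  cross = 20·28.5 − 18.5·7 = 440.5000; (r_i+r_j)·cross = 38.5·440.5000 = 16959.2500
edge 5: (18.5,28.5)→(5,38.5)  cross = 18.5·38.5 − 5·28.5 = 569.7500; (r_i+r_j)·cross = 23.5·569.7500 = 13389.1250
edge 6: (5,38.5)→(1,38.5)  cross = 5·38.5 − 1·38.5 = 154.0000; (r_i+r_j)·cross = 6·154.0000 = 924.0000
edge 7: (1,38.5)→(0.5,24)  cross = 1·24 − 0.5·38.5 = 4.7500; (r_i+r_j)·cross = 1.5·4.7500 = 7.1250
Σcross = 1141.0000 → A = |Σcross|/2 = 570.5000 mm²
Σ(r_i+r_j)·cross = 31891.8750 → first moment M = |Σ|/6 = 5315.3125
R_c = M/A = 5315.3125/570.5000 = 9.3169 mm
θ = 171° = 2.984513 rad
V = θ·R_c·A = 2.984513·9.3169·570.5000 = 15863.619 mm³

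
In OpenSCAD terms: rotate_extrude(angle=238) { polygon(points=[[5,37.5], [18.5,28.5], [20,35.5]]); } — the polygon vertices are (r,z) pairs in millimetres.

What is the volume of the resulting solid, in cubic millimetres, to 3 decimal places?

Volume = 3252.491 mm³

Profile (r,z), 3 vertices: (5,37.5) (18.5,28.5) (20,35.5)
edge 0: (5,37.5)→(18.5,28.5)  cross = 5·28.5 − 18.5·37.5 = -551.2500; (r_i+r_j)·cross = 23.5·-551.2500 = -12954.3750
edge 1: (18.5,28.5)→(20,35.5)  cross = 18.5·35.5 − 20·28.5 = 86.7500; (r_i+r_j)·cross = 38.5·86.7500 = 3339.8750
edge 2: (20,35.5)→(5,37.5)  cross = 20·37.5 − 5·35.5 = 572.5000; (r_i+r_j)·cross = 25·572.5000 = 14312.5000
Σcross = 108.0000 → A = |Σcross|/2 = 54.0000 mm²
Σ(r_i+r_j)·cross = 4698.0000 → first moment M = |Σ|/6 = 783.0000
R_c = M/A = 783.0000/54.0000 = 14.5000 mm
θ = 238° = 4.153884 rad
V = θ·R_c·A = 4.153884·14.5000·54.0000 = 3252.491 mm³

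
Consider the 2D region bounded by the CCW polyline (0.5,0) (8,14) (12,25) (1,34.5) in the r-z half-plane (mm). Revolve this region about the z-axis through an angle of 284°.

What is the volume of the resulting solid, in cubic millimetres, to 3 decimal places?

Volume = 4734.198 mm³

Profile (r,z), 4 vertices: (0.5,0) (8,14) (12,25) (1,34.5)
edge 0: (0.5,0)→(8,14)  cross = 0.5·14 − 8·0 = 7.0000; (r_i+r_j)·cross = 8.5·7.0000 = 59.5000
edge 1: (8,14)→(12,25)  cross = 8·25 − 12·14 = 32.0000; (r_i+r_j)·cross = 20·32.0000 = 640.0000
edge 2: (12,25)→(1,34.5)  cross = 12·34.5 − 1·25 = 389.0000; (r_i+r_j)·cross = 13·389.0000 = 5057.0000
edge 3: (1,34.5)→(0.5,0)  cross = 1·0 − 0.5·34.5 = -17.2500; (r_i+r_j)·cross = 1.5·-17.2500 = -25.8750
Σcross = 410.7500 → A = |Σcross|/2 = 205.3750 mm²
Σ(r_i+r_j)·cross = 5730.6250 → first moment M = |Σ|/6 = 955.1042
R_c = M/A = 955.1042/205.3750 = 4.6505 mm
θ = 284° = 4.956735 rad
V = θ·R_c·A = 4.956735·4.6505·205.3750 = 4734.198 mm³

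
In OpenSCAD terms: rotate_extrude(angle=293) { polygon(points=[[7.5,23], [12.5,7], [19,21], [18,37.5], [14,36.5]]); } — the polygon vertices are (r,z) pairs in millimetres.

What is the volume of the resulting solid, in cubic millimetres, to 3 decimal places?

Volume = 14503.737 mm³

Profile (r,z), 5 vertices: (7.5,23) (12.5,7) (19,21) (18,37.5) (14,36.5)
edge 0: (7.5,23)→(12.5,7)  cross = 7.5·7 − 12.5·23 = -235.0000; (r_i+r_j)·cross = 20·-235.0000 = -4700.0000
edge 1: (12.5,7)→(19,21)  cross = 12.5·21 − 19·7 = 129.5000; (r_i+r_j)·cross = 31.5·129.5000 = 4079.2500
edge 2: (19,21)→(18,37.5)  cross = 19·37.5 − 18·21 = 334.5000; (r_i+r_j)·cross = 37·334.5000 = 12376.5000
edge 3: (18,37.5)→(14,36.5)  cross = 18·36.5 − 14·37.5 = 132.0000; (r_i+r_j)·cross = 32·132.0000 = 4224.0000
edge 4: (14,36.5)→(7.5,23)  cross = 14·23 − 7.5·36.5 = 48.2500; (r_i+r_j)·cross = 21.5·48.2500 = 1037.3750
Σcross = 409.2500 → A = |Σcross|/2 = 204.6250 mm²
Σ(r_i+r_j)·cross = 17017.1250 → first moment M = |Σ|/6 = 2836.1875
R_c = M/A = 2836.1875/204.6250 = 13.8604 mm
θ = 293° = 5.113815 rad
V = θ·R_c·A = 5.113815·13.8604·204.6250 = 14503.737 mm³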